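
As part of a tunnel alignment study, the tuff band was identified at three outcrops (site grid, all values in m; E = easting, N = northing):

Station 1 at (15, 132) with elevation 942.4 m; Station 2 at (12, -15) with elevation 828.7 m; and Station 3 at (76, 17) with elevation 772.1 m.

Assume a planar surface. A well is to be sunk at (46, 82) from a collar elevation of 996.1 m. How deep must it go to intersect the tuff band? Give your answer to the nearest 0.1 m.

Two edge vectors: Station 1→Station 2 = (-3, -147, -113.7), Station 1→Station 3 = (61, -115, -170.3).
Normal n = (Station 1→Station 2) × (Station 1→Station 3) = (11958.6, -7446.6, 9312).
So ∂z/∂E = −n_x/n_z = −1.28421 and ∂z/∂N = −n_y/n_z = 0.79968.
Intercept c from Station 1: 942.4 + 19.26 − 105.56 = 856.11.
At (46, 82): z_contact = −59.07 + 65.57 + 856.11 = 862.61 m.
Depth below ground = 996.1 − 862.61 = 133.5 m.

133.5 m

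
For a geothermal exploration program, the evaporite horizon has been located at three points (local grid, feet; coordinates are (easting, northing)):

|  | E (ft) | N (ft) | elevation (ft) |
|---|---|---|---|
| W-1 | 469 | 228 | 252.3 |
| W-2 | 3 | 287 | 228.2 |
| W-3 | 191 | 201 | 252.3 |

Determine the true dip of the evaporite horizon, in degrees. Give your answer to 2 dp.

13.07°

Let the plane be z = a·E + b·N + c.
W-2−W-1: −466a + 59b = −24.1;  W-3−W-1: −278a − 27b = 0.
Solving gives a = 0.02245, b = −0.23116.
Gradient magnitude |∇z| = √(a² + b²) = √(0.00050 + 0.05343) = 0.23224.
True dip = arctan(0.23224) = 13.07°, dipping toward N (azimuth ≈ 354°).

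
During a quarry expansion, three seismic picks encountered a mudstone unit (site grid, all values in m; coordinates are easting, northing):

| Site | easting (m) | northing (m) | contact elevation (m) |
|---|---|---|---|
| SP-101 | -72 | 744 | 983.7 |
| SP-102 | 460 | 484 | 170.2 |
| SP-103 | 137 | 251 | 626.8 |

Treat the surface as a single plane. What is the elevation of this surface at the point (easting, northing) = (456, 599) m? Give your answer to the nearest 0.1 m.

187.1 m

Let the plane be z = a·easting + b·northing + c.
SP-102−SP-101: 532a − 260b = −813.5;  SP-103−SP-101: 209a − 493b = −356.9.
Solving gives a = −1.48248, b = 0.09546.
Then c = 983.7 − a·-72 − b·744 = 805.94.
At (456, 599): z = −676.0 + 57.2 + 805.94 = 187.1 m.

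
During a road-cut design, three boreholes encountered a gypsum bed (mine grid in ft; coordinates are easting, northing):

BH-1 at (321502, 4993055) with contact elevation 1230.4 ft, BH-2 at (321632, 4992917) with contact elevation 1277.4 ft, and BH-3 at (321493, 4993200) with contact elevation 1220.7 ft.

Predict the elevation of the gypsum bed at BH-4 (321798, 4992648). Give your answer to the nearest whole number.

1342 ft

Two edge vectors: BH-1→BH-2 = (130, -138, 47), BH-1→BH-3 = (-9, 145, -9.7).
Normal n = (BH-1→BH-2) × (BH-1→BH-3) = (-5476.4, 838, 17608).
So ∂z/∂easting = −n_x/n_z = 0.31101772 and ∂z/∂northing = −n_y/n_z = −0.04759200.
Intercept c from BH-1: 1230.4 − 99992.82 + 237629.49 = 138867.07.
At (321798, 4992648): z = 100084.9 − 237610.1 + 138867.07 = 1341.8 ft.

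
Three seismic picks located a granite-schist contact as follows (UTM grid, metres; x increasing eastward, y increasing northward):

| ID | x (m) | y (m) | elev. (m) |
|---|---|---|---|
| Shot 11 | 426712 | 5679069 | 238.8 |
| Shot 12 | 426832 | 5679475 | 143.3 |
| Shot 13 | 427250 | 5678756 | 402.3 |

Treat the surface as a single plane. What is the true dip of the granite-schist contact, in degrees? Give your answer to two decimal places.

17.32°

Let the plane be z = a·x + b·y + c.
Shot 12−Shot 11: 120a + 406b = −95.5;  Shot 13−Shot 11: 538a − 313b = 163.5.
Solving gives a = 0.14254, b = −0.27735.
Gradient magnitude |∇z| = √(a² + b²) = √(0.02032 + 0.07692) = 0.31184.
True dip = arctan(0.31184) = 17.32°, dipping toward NNW (azimuth ≈ 333°).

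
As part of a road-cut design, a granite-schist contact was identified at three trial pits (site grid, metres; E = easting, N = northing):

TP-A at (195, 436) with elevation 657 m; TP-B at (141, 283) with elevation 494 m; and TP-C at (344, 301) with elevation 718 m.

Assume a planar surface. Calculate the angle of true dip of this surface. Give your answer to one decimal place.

51.4°

Let the plane be z = a·E + b·N + c.
TP-B−TP-A: −54a − 153b = −163;  TP-C−TP-A: 149a − 135b = 61.
Solving gives a = 1.04158, b = 0.69774.
Gradient magnitude |∇z| = √(a² + b²) = √(1.08489 + 0.48685) = 1.25369.
True dip = arctan(1.25369) = 51.4°, dipping toward SW (azimuth ≈ 236°).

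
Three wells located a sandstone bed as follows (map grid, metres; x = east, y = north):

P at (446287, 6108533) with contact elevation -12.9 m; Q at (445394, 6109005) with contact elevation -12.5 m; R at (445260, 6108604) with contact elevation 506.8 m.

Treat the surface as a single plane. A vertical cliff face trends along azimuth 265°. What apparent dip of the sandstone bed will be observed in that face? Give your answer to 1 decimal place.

34.1°

Two edge vectors: P→Q = (-893, 472, 0.4), P→R = (-1027, 71, 519.7).
Normal n = (P→Q) × (P→R) = (245270, 463681.3, 421341).
So ∂z/∂x = −n_x/n_z = −0.58212 and ∂z/∂y = −n_y/n_z = −1.10049.
Unit vector along 265° is (sin 265°, cos 265°) = (-0.9962, -0.0872).
Slope in that direction = a·(-0.9962) + b·(-0.0872) = 0.67582.
Apparent dip = arctan|0.67582| = 34.1° (true dip is 51.2°, so apparent ≤ true as expected).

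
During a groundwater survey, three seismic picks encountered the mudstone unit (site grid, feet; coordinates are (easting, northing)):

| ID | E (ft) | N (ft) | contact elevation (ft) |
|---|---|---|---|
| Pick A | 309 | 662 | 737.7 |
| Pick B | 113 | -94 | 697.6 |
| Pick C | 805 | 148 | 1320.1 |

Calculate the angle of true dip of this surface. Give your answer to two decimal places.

44.68°

Two edge vectors: Pick A→Pick B = (-196, -756, -40.1), Pick A→Pick C = (496, -514, 582.4).
Normal n = (Pick A→Pick B) × (Pick A→Pick C) = (-460905.8, 94260.8, 475720).
So ∂z/∂E = −n_x/n_z = 0.96886 and ∂z/∂N = −n_y/n_z = −0.19814.
Gradient magnitude |∇z| = √(a² + b²) = √(0.93869 + 0.03926) = 0.98891.
True dip = arctan(0.98891) = 44.68°, dipping toward WNW (azimuth ≈ 282°).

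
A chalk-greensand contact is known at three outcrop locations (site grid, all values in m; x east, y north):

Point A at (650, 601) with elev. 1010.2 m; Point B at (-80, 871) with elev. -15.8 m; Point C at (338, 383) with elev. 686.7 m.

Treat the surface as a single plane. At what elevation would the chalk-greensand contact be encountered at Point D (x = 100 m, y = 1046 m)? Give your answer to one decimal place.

153.9 m

Let the plane be z = a·x + b·y + c.
Point B−Point A: −730a + 270b = −1026;  Point C−Point A: −312a − 218b = −323.5.
Solving gives a = 1.277891, b = −0.344963.
Then c = 1010.2 − a·650 − b·601 = 386.89.
At (100, 1046): z = 127.8 − 360.8 + 386.89 = 153.9 m.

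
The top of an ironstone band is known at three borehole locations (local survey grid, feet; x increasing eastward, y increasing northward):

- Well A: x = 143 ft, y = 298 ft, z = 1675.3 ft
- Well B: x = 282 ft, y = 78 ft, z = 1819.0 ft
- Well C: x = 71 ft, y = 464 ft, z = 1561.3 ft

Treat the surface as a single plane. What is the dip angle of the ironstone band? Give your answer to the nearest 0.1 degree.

Two edge vectors: Well A→Well B = (139, -220, 143.7), Well A→Well C = (-72, 166, -114).
Normal n = (Well A→Well B) × (Well A→Well C) = (1225.8, 5499.6, 7234).
So ∂z/∂x = −n_x/n_z = −0.16945 and ∂z/∂y = −n_y/n_z = −0.76024.
Gradient magnitude |∇z| = √(a² + b²) = √(0.02871 + 0.57797) = 0.77890.
True dip = arctan(0.77890) = 37.9°, dipping toward NNE (azimuth ≈ 013°).

37.9°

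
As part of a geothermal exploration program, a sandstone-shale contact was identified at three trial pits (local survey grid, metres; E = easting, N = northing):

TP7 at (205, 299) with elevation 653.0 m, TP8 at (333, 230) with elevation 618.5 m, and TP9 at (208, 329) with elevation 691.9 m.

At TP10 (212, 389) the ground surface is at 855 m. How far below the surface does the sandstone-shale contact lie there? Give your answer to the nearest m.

Let the plane be z = a·E + b·N + c.
TP8−TP7: 128a − 69b = −34.5;  TP9−TP7: 3a + 30b = 38.9.
Solving gives a = 0.40749, b = 1.25592.
Then c = 653 − a·205 − b·299 = 193.95.
At (212, 389): z_contact = 86.4 + 488.6 + 193.95 = 768.9 m.
Depth below ground = 855 − 768.9 = 86 m.

86 m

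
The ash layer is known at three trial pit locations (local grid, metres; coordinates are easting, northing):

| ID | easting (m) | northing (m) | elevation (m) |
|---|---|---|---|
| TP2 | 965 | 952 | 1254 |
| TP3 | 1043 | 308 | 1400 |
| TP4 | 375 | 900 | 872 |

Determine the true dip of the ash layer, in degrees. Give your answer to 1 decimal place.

Let the plane be z = a·easting + b·northing + c.
TP3−TP2: 78a − 644b = 146;  TP4−TP2: −590a − 52b = −382.
Solving gives a = 0.66039, b = −0.14672.
Gradient magnitude |∇z| = √(a² + b²) = √(0.43611 + 0.02153) = 0.67649.
True dip = arctan(0.67649) = 34.1°, dipping toward WNW (azimuth ≈ 283°).

34.1°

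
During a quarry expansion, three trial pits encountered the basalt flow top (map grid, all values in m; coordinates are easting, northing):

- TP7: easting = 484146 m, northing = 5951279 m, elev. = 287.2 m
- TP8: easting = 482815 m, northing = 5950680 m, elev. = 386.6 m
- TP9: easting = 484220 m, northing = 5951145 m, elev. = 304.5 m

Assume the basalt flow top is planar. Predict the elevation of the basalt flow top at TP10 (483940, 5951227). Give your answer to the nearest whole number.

297 m

Let the plane be z = a·easting + b·northing + c.
TP8−TP7: −1331a − 599b = 99.4;  TP9−TP7: 74a − 134b = 17.3.
Solving gives a = −0.01327870, b = −0.13643749.
Then c = 287.2 − a·484146 − b·5951279 = 818693.59.
At (483940, 5951227): z = −6426.1 − 811970.5 + 818693.59 = 297.0 m.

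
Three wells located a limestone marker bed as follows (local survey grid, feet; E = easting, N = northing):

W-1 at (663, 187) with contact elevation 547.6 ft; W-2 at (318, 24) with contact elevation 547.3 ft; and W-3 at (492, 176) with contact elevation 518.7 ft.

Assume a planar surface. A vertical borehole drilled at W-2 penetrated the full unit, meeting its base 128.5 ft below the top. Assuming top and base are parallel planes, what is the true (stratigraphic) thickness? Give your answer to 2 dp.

116.92 ft

Let the plane be z = a·E + b·N + c.
W-2−W-1: −345a − 163b = −0.3;  W-3−W-1: −171a − 11b = −28.9.
Solving gives a = 0.19551, b = −0.41196.
|∇z| = √(a²+b²) = 0.45600, so dip δ = arctan(0.45600) = 24.51°.
True thickness = vertical thickness × cos δ = 128.5 × cos 24.51° = 116.92 ft.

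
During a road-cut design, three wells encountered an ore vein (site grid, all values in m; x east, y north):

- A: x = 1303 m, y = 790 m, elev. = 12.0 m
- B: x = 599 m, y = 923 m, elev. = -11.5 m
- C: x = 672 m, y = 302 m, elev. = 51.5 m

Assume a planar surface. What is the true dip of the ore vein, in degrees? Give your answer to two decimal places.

Two edge vectors: A→B = (-704, 133, -23.5), A→C = (-631, -488, 39.5).
Normal n = (A→B) × (A→C) = (-6214.5, 42636.5, 427475).
So ∂z/∂x = −n_x/n_z = 0.01454 and ∂z/∂y = −n_y/n_z = −0.09974.
Gradient magnitude |∇z| = √(a² + b²) = √(0.00021 + 0.00995) = 0.10079.
True dip = arctan(0.10079) = 5.76°, dipping toward N (azimuth ≈ 352°).

5.76°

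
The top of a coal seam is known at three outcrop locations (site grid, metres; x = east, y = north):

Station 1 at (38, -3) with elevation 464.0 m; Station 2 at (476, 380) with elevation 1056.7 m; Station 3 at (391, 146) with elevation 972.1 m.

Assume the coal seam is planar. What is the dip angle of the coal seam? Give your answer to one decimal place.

56.9°

Let the plane be z = a·x + b·y + c.
Station 2−Station 1: 438a + 383b = 592.7;  Station 3−Station 1: 353a + 149b = 508.1.
Solving gives a = 1.51980, b = −0.19052.
Gradient magnitude |∇z| = √(a² + b²) = √(2.30978 + 0.03630) = 1.53169.
True dip = arctan(1.53169) = 56.9°, dipping toward W (azimuth ≈ 277°).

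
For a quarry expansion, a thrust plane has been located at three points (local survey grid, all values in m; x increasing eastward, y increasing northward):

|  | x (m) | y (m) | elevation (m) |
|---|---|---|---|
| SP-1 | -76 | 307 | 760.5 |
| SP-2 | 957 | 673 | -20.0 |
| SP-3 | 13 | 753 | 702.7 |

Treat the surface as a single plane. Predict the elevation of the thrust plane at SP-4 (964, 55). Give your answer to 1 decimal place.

-39.4 m

Let the plane be z = a·x + b·y + c.
SP-2−SP-1: 1033a + 366b = −780.5;  SP-3−SP-1: 89a + 446b = −57.8.
Solving gives a = −0.76364, b = 0.02279.
Then c = 760.5 − a·-76 − b·307 = 695.47.
At (964, 55): z = −736.1 + 1.3 + 695.47 = -39.4 m.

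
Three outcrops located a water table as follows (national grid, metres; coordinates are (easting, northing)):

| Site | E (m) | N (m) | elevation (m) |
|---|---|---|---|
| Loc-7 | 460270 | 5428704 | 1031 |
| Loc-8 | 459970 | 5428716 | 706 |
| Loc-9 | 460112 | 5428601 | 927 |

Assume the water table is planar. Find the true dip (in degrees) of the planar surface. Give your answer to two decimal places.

Two edge vectors: Loc-7→Loc-8 = (-300, 12, -325), Loc-7→Loc-9 = (-158, -103, -104).
Normal n = (Loc-7→Loc-8) × (Loc-7→Loc-9) = (-34723, 20150, 32796).
So ∂z/∂E = −n_x/n_z = 1.05876 and ∂z/∂N = −n_y/n_z = −0.61440.
Gradient magnitude |∇z| = √(a² + b²) = √(1.12097 + 0.37749) = 1.22412.
True dip = arctan(1.22412) = 50.75°, dipping toward WNW (azimuth ≈ 300°).

50.75°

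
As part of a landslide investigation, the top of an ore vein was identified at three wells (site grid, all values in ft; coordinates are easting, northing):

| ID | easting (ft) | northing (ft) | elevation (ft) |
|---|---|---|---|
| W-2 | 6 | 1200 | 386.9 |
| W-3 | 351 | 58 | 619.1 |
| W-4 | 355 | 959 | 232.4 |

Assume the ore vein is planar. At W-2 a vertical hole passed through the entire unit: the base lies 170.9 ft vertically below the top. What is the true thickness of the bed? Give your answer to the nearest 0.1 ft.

Let the plane be z = a·easting + b·northing + c.
W-3−W-2: 345a − 1142b = 232.2;  W-4−W-2: 349a − 241b = −154.5.
Solving gives a = −0.73681, b = −0.42592.
|∇z| = √(a²+b²) = 0.85105, so dip δ = arctan(0.85105) = 40.40°.
True thickness = vertical thickness × cos δ = 170.9 × cos 40.40° = 130.1 ft.

130.1 ft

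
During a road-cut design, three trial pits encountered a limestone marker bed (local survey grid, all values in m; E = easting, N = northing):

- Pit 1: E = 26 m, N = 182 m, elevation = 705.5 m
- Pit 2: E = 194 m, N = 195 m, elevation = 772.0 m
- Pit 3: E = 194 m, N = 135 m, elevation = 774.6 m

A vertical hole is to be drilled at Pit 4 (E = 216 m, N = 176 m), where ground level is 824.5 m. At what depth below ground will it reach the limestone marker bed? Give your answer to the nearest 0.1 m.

Two edge vectors: Pit 1→Pit 2 = (168, 13, 66.5), Pit 1→Pit 3 = (168, -47, 69.1).
Normal n = (Pit 1→Pit 2) × (Pit 1→Pit 3) = (4023.8, -436.8, -10080).
So ∂z/∂E = −n_x/n_z = 0.39919 and ∂z/∂N = −n_y/n_z = −0.04333.
Intercept c from Pit 1: 705.5 − 10.38 + 7.89 = 703.01.
At (216, 176): z_contact = 86.22 − 7.63 + 703.01 = 781.61 m.
Depth below ground = 824.5 − 781.61 = 42.9 m.

42.9 m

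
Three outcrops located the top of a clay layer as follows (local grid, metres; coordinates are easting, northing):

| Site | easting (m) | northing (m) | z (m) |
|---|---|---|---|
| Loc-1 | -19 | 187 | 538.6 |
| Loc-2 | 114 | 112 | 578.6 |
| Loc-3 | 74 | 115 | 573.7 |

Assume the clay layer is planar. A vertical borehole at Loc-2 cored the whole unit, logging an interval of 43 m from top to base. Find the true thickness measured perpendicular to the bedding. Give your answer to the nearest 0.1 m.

40.2 m

Two edge vectors: Loc-1→Loc-2 = (133, -75, 40), Loc-1→Loc-3 = (93, -72, 35.1).
Normal n = (Loc-1→Loc-2) × (Loc-1→Loc-3) = (247.5, -948.3, -2601).
So ∂z/∂easting = −n_x/n_z = 0.09516 and ∂z/∂northing = −n_y/n_z = −0.36459.
|∇z| = √(a²+b²) = 0.37680, so dip δ = arctan(0.37680) = 20.65°.
True thickness = vertical thickness × cos δ = 43 × cos 20.65° = 40.2 m.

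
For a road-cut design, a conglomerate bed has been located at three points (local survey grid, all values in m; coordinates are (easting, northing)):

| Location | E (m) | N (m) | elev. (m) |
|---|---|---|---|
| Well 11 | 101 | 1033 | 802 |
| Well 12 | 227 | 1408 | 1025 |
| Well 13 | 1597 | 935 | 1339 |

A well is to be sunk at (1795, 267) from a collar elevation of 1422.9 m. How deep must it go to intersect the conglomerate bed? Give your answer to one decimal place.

316.7 m

Two edge vectors: Well 11→Well 12 = (126, 375, 223), Well 11→Well 13 = (1496, -98, 537).
Normal n = (Well 11→Well 12) × (Well 11→Well 13) = (223229, 265946, -573348).
So ∂z/∂E = −n_x/n_z = 0.389343 and ∂z/∂N = −n_y/n_z = 0.463847.
Intercept c from Well 11: 802 − 39.32 − 479.15 = 283.52.
At (1795, 267): z_contact = 698.87 + 123.85 + 283.52 = 1106.24 m.
Depth below ground = 1422.9 − 1106.24 = 316.7 m.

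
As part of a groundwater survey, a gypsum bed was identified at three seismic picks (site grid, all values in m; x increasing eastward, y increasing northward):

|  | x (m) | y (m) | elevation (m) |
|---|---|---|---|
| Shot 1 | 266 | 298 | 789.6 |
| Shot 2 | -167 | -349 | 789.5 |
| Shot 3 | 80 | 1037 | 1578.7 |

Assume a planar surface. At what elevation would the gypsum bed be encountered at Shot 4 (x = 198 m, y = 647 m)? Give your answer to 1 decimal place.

1139.3 m

Two edge vectors: Shot 1→Shot 2 = (-433, -647, -0.1), Shot 1→Shot 3 = (-186, 739, 789.1).
Normal n = (Shot 1→Shot 2) × (Shot 1→Shot 3) = (-510473.8, 341698.9, -440329).
So ∂z/∂x = −n_x/n_z = −1.159301 and ∂z/∂y = −n_y/n_z = 0.776008.
Intercept c from Shot 1: 789.6 + 308.37 − 231.25 = 866.72.
At (198, 647): z = −229.5 + 502.1 + 866.72 = 1139.3 m.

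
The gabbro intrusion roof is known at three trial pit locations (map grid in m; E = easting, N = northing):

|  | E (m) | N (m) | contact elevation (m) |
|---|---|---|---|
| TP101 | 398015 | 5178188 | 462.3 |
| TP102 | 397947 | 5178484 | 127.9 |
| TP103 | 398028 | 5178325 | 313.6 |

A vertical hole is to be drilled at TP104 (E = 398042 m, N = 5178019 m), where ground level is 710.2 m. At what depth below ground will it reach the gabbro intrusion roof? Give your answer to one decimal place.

Let the plane be z = a·E + b·N + c.
TP102−TP101: −68a + 296b = −334.4;  TP103−TP101: 13a + 137b = −148.7.
Solving gives a = 0.136554239, b = −1.098359161.
Then c = 462.3 − a·398015 − b·5178188 = 5633621.89.
At (398042, 5178019): z_contact = 54354.32 − 5687324.61 + 5633621.89 = 651.61 m.
Depth below ground = 710.2 − 651.61 = 58.6 m.

58.6 m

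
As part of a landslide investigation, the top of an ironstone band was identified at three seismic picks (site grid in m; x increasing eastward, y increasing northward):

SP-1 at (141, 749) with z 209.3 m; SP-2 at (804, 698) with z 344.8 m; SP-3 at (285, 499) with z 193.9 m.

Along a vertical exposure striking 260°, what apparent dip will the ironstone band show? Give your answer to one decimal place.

13.9°

Let the plane be z = a·x + b·y + c.
SP-2−SP-1: 663a − 51b = 135.5;  SP-3−SP-1: 144a − 250b = −15.4.
Solving gives a = 0.21881, b = 0.18763.
Unit vector along 260° is (sin 260°, cos 260°) = (-0.9848, -0.1736).
Slope in that direction = a·(-0.9848) + b·(-0.1736) = −0.24807.
Apparent dip = arctan|0.24807| = 13.9° (true dip is 16.1°, so apparent ≤ true as expected).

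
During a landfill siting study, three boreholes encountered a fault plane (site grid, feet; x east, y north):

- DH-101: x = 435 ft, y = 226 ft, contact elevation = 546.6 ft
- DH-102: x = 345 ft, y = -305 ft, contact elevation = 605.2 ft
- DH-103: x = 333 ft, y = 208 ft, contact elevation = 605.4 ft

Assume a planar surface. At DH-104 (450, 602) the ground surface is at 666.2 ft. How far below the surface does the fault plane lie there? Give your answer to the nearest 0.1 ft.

Two edge vectors: DH-101→DH-102 = (-90, -531, 58.6), DH-101→DH-103 = (-102, -18, 58.8).
Normal n = (DH-101→DH-102) × (DH-101→DH-103) = (-30168, -685.2, -52542).
So ∂z/∂x = −n_x/n_z = −0.57417 and ∂z/∂y = −n_y/n_z = −0.01304.
Intercept c from DH-101: 546.6 + 249.76 + 2.95 = 799.31.
At (450, 602): z_contact = −258.38 − 7.85 + 799.31 = 533.08 ft.
Depth below ground = 666.2 − 533.08 = 133.1 ft.

133.1 ft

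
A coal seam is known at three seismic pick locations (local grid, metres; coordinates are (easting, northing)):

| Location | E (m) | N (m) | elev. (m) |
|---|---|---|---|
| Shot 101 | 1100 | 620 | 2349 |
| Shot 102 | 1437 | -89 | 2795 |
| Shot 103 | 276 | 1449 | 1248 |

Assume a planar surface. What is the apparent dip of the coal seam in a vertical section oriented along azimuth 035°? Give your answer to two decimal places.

38.05°

Two edge vectors: Shot 101→Shot 102 = (337, -709, 446), Shot 101→Shot 103 = (-824, 829, -1101).
Normal n = (Shot 101→Shot 102) × (Shot 101→Shot 103) = (410875, 3533, -304843).
So ∂z/∂E = −n_x/n_z = 1.34782 and ∂z/∂N = −n_y/n_z = 0.01159.
Unit vector along 035° is (sin 35°, cos 35°) = (0.5736, 0.8192).
Slope in that direction = a·(0.5736) + b·(0.8192) = 0.78257.
Apparent dip = arctan|0.78257| = 38.05° (true dip is 53.4°, so apparent ≤ true as expected).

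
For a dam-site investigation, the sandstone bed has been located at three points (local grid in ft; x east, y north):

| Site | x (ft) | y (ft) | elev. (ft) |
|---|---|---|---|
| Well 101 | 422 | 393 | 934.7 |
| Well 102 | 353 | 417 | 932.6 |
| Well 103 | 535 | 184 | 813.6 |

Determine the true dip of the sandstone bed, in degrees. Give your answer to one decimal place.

38.2°

Two edge vectors: Well 101→Well 102 = (-69, 24, -2.1), Well 101→Well 103 = (113, -209, -121.1).
Normal n = (Well 101→Well 102) × (Well 101→Well 103) = (-3345.3, -8593.2, 11709).
So ∂z/∂x = −n_x/n_z = 0.28570 and ∂z/∂y = −n_y/n_z = 0.73390.
Gradient magnitude |∇z| = √(a² + b²) = √(0.08163 + 0.53860) = 0.78755.
True dip = arctan(0.78755) = 38.2°, dipping toward SSW (azimuth ≈ 201°).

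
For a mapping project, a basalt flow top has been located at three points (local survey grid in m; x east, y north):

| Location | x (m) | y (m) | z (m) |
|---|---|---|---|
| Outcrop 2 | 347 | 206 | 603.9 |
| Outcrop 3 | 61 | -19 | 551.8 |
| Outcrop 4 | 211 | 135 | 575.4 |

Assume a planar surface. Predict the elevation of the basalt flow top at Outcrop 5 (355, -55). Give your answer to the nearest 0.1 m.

633.0 m

Let the plane be z = a·x + b·y + c.
Outcrop 3−Outcrop 2: −286a − 225b = −52.1;  Outcrop 4−Outcrop 2: −136a − 71b = −28.5.
Solving gives a = 0.26359, b = −0.10350.
Then c = 603.9 − a·347 − b·206 = 533.75.
At (355, -55): z = 93.6 + 5.7 + 533.75 = 633.0 m.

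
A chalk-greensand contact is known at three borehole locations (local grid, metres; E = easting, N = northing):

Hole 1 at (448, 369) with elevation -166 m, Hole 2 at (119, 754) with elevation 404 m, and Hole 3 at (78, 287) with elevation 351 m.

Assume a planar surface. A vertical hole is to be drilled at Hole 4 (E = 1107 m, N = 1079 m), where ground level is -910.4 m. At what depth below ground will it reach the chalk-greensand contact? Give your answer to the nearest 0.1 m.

40.6 m

Let the plane be z = a·E + b·N + c.
Hole 2−Hole 1: −329a + 385b = 570;  Hole 3−Hole 1: −370a − 82b = 517.
Solving gives a = −1.450675, b = 0.240852.
Then c = -166 − a·448 − b·369 = 395.03.
At (1107, 1079): z_contact = −1605.90 + 259.88 + 395.03 = -950.99 m.
Depth below ground = -910.4 − (-950.99) = 40.6 m.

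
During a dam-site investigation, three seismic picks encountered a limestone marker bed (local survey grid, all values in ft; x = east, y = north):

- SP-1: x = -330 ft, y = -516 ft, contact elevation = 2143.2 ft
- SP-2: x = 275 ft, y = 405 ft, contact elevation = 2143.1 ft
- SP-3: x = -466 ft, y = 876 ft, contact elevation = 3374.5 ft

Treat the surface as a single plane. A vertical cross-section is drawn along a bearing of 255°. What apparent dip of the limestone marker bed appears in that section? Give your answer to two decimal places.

Let the plane be z = a·x + b·y + c.
SP-2−SP-1: 605a + 921b = −0.1;  SP-3−SP-1: −136a + 1392b = 1231.3.
Solving gives a = −1.17237, b = 0.77001.
Unit vector along 255° is (sin 255°, cos 255°) = (-0.9659, -0.2588).
Slope in that direction = a·(-0.9659) + b·(-0.2588) = 0.93313.
Apparent dip = arctan|0.93313| = 43.02° (true dip is 54.5°, so apparent ≤ true as expected).

43.02°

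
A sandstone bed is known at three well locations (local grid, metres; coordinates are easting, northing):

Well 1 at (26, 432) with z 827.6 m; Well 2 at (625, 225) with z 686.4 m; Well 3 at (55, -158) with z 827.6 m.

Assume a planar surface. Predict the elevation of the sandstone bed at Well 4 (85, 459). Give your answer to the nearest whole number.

Let the plane be z = a·easting + b·northing + c.
Well 2−Well 1: 599a − 207b = −141.2;  Well 3−Well 1: 29a − 590b = 0.
Solving gives a = −0.23980, b = −0.01179.
Then c = 827.6 − a·26 − b·432 = 838.93.
At (85, 459): z = −20.4 − 5.4 + 838.93 = 813.1 m.

813 m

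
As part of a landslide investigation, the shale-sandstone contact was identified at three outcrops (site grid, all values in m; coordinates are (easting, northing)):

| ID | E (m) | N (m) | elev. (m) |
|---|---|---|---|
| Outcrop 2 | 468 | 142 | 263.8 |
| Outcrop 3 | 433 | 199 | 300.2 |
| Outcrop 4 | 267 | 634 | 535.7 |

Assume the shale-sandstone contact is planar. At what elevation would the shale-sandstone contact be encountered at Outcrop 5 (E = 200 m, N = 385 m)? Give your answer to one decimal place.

468.7 m

Let the plane be z = a·E + b·N + c.
Outcrop 3−Outcrop 2: −35a + 57b = 36.4;  Outcrop 4−Outcrop 2: −201a + 492b = 271.9.
Solving gives a = −0.41827, b = 0.38176.
Then c = 263.8 − a·468 − b·142 = 405.34.
At (200, 385): z = −83.7 + 147.0 + 405.34 = 468.7 m.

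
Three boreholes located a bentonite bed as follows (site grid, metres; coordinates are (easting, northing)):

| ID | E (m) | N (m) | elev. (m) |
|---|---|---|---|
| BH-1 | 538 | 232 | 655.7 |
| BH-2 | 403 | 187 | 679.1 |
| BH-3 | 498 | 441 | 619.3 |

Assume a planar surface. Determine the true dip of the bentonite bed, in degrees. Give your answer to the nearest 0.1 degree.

12.6°

Two edge vectors: BH-1→BH-2 = (-135, -45, 23.4), BH-1→BH-3 = (-40, 209, -36.4).
Normal n = (BH-1→BH-2) × (BH-1→BH-3) = (-3252.6, -5850, -30015).
So ∂z/∂E = −n_x/n_z = −0.10837 and ∂z/∂N = −n_y/n_z = −0.19490.
Gradient magnitude |∇z| = √(a² + b²) = √(0.01174 + 0.03799) = 0.22300.
True dip = arctan(0.22300) = 12.6°, dipping toward NNE (azimuth ≈ 029°).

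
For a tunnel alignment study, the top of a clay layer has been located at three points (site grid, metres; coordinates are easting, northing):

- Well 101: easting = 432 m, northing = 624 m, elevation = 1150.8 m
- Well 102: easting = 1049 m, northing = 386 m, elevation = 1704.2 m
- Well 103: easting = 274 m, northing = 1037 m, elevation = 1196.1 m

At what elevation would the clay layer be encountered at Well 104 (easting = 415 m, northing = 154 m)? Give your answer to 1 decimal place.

Let the plane be z = a·easting + b·northing + c.
Well 102−Well 101: 617a − 238b = 553.4;  Well 103−Well 101: −158a + 413b = 45.3.
Solving gives a = 1.101827, b = 0.531208.
Then c = 1150.8 − a·432 − b·624 = 343.34.
At (415, 154): z = 457.3 + 81.8 + 343.34 = 882.4 m.

882.4 m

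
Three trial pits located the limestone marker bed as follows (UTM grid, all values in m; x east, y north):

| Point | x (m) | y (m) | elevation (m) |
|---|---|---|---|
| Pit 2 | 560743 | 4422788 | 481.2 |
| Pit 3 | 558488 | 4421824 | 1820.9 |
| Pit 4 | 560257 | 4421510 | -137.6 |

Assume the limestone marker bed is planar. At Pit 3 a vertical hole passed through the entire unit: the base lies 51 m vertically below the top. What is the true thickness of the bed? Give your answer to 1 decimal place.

31.4 m

Let the plane be z = a·x + b·y + c.
Pit 3−Pit 2: −2255a − 964b = 1339.7;  Pit 4−Pit 2: −486a − 1278b = −618.8.
Solving gives a = −0.95661, b = 0.84797.
|∇z| = √(a²+b²) = 1.27834, so dip δ = arctan(1.27834) = 51.97°.
True thickness = vertical thickness × cos δ = 51 × cos 51.97° = 31.4 m.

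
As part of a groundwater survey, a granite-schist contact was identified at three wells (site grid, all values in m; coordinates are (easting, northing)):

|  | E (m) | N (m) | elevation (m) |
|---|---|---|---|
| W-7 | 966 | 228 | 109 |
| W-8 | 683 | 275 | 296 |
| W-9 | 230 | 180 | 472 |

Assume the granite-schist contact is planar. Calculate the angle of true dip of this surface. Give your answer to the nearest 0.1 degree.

Let the plane be z = a·E + b·N + c.
W-8−W-7: −283a + 47b = 187;  W-9−W-7: −736a − 48b = 363.
Solving gives a = −0.54046, b = 0.72449.
Gradient magnitude |∇z| = √(a² + b²) = √(0.29209 + 0.52488) = 0.90387.
True dip = arctan(0.90387) = 42.1°, dipping toward SE (azimuth ≈ 143°).

42.1°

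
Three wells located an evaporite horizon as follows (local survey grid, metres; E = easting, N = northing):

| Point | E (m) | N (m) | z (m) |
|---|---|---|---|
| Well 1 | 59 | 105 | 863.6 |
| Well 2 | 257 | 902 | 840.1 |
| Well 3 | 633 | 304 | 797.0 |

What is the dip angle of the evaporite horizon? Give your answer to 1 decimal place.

6.6°

Two edge vectors: Well 1→Well 2 = (198, 797, -23.5), Well 1→Well 3 = (574, 199, -66.6).
Normal n = (Well 1→Well 2) × (Well 1→Well 3) = (-48403.7, -302.2, -418076).
So ∂z/∂E = −n_x/n_z = −0.11578 and ∂z/∂N = −n_y/n_z = −0.00072.
Gradient magnitude |∇z| = √(a² + b²) = √(0.01340 + 0.00000) = 0.11578.
True dip = arctan(0.11578) = 6.6°, dipping toward E (azimuth ≈ 090°).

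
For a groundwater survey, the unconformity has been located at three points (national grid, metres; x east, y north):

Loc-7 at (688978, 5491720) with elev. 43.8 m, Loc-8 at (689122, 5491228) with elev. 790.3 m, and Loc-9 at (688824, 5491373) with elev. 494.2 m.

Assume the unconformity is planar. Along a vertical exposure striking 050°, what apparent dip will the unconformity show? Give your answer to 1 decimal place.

Two edge vectors: Loc-7→Loc-8 = (144, -492, 746.5), Loc-7→Loc-9 = (-154, -347, 450.4).
Normal n = (Loc-7→Loc-8) × (Loc-7→Loc-9) = (37438.7, -179818.6, -125736).
So ∂z/∂x = −n_x/n_z = 0.29776 and ∂z/∂y = −n_y/n_z = −1.43013.
Unit vector along 050° is (sin 50°, cos 50°) = (0.7660, 0.6428).
Slope in that direction = a·(0.7660) + b·(0.6428) = −0.69117.
Apparent dip = arctan|0.69117| = 34.7° (true dip is 55.6°, so apparent ≤ true as expected).

34.7°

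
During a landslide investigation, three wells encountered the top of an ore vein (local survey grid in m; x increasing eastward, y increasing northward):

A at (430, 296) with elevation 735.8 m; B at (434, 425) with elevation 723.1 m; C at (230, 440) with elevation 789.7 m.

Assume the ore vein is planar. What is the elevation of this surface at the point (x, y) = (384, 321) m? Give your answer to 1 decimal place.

748.9 m

Let the plane be z = a·x + b·y + c.
B−A: 4a + 129b = −12.7;  C−A: −200a + 144b = 53.9.
Solving gives a = −0.33295, b = −0.08813.
Then c = 735.8 − a·430 − b·296 = 905.05.
At (384, 321): z = −127.9 − 28.3 + 905.05 = 748.9 m.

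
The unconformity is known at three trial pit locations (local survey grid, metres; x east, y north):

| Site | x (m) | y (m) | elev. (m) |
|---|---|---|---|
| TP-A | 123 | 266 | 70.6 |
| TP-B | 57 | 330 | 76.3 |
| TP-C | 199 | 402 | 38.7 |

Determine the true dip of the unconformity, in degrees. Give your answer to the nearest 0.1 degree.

13.3°

Two edge vectors: TP-A→TP-B = (-66, 64, 5.7), TP-A→TP-C = (76, 136, -31.9).
Normal n = (TP-A→TP-B) × (TP-A→TP-C) = (-2816.8, -1672.2, -13840).
So ∂z/∂x = −n_x/n_z = −0.20353 and ∂z/∂y = −n_y/n_z = −0.12082.
Gradient magnitude |∇z| = √(a² + b²) = √(0.04142 + 0.01460) = 0.23669.
True dip = arctan(0.23669) = 13.3°, dipping toward ENE (azimuth ≈ 059°).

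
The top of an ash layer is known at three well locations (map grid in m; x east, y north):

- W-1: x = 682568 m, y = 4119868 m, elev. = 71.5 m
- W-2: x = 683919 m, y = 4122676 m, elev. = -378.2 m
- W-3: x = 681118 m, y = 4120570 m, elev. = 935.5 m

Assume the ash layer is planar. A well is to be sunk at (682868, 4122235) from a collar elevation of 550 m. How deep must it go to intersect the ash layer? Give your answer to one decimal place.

Let the plane be z = a·x + b·y + c.
W-2−W-1: 1351a + 2808b = −449.7;  W-3−W-1: −1450a + 702b = 864.
Solving gives a = −0.546175360, b = 0.102629242.
Then c = 71.5 − a·682568 − b·4119868 = −49945.61.
At (682868, 4122235): z_contact = −372965.68 + 423061.85 − 49945.61 = 150.57 m.
Depth below ground = 550 − 150.57 = 399.4 m.

399.4 m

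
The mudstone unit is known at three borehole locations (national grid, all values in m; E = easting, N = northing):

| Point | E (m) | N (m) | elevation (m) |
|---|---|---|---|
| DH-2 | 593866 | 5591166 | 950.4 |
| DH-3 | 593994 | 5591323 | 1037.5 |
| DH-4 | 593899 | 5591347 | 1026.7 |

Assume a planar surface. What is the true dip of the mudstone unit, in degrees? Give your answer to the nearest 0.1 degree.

Two edge vectors: DH-2→DH-3 = (128, 157, 87.1), DH-2→DH-4 = (33, 181, 76.3).
Normal n = (DH-2→DH-3) × (DH-2→DH-4) = (-3786, -6892.1, 17987).
So ∂z/∂E = −n_x/n_z = 0.21049 and ∂z/∂N = −n_y/n_z = 0.38317.
Gradient magnitude |∇z| = √(a² + b²) = √(0.04430 + 0.14682) = 0.43718.
True dip = arctan(0.43718) = 23.6°, dipping toward SSW (azimuth ≈ 209°).

23.6°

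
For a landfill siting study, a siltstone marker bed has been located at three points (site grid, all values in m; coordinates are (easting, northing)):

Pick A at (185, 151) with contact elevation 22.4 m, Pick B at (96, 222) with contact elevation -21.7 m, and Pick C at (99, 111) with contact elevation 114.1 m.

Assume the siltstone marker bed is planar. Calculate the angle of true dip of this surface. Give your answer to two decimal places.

53.07°

Let the plane be z = a·E + b·N + c.
Pick B−Pick A: −89a + 71b = −44.1;  Pick C−Pick A: −86a − 40b = 91.7.
Solving gives a = −0.49107, b = −1.23670.
Gradient magnitude |∇z| = √(a² + b²) = √(0.24115 + 1.52942) = 1.33063.
True dip = arctan(1.33063) = 53.07°, dipping toward NNE (azimuth ≈ 022°).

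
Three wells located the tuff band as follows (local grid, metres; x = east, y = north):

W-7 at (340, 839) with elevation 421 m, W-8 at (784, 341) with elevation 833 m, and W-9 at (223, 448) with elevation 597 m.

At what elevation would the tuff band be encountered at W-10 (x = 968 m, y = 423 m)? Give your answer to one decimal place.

846.6 m

Two edge vectors: W-7→W-8 = (444, -498, 412), W-7→W-9 = (-117, -391, 176).
Normal n = (W-7→W-8) × (W-7→W-9) = (73444, -126348, -231870).
So ∂z/∂x = −n_x/n_z = 0.31675 and ∂z/∂y = −n_y/n_z = −0.54491.
Intercept c from W-7: 421 − 107.69 + 457.18 = 770.48.
At (968, 423): z = 306.6 − 230.5 + 770.48 = 846.6 m.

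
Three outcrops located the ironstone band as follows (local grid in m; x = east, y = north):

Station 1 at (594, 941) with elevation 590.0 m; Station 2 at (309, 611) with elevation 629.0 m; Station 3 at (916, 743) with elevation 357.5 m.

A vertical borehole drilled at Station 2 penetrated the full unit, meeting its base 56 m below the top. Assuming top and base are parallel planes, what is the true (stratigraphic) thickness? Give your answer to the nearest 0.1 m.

47.7 m

Let the plane be z = a·x + b·y + c.
Station 2−Station 1: −285a − 330b = 39;  Station 3−Station 1: 322a − 198b = −232.5.
Solving gives a = −0.51907, b = 0.33010.
|∇z| = √(a²+b²) = 0.61514, so dip δ = arctan(0.61514) = 31.60°.
True thickness = vertical thickness × cos δ = 56 × cos 31.60° = 47.7 m.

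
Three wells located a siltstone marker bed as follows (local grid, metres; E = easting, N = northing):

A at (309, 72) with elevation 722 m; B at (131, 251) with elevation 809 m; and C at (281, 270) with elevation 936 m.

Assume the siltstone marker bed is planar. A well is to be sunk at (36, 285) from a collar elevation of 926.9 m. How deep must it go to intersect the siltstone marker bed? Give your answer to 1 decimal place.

Let the plane be z = a·E + b·N + c.
B−A: −178a + 179b = 87;  C−A: −28a + 198b = 214.
Solving gives a = 0.69727, b = 1.17941.
Then c = 722 − a·309 − b·72 = 421.62.
At (36, 285): z_contact = 25.10 + 336.13 + 421.62 = 782.86 m.
Depth below ground = 926.9 − 782.86 = 144.0 m.

144.0 m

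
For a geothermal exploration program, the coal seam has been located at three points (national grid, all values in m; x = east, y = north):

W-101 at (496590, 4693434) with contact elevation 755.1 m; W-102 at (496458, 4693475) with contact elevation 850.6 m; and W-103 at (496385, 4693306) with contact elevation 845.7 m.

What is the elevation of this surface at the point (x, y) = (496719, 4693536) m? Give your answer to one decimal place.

704.5 m

Let the plane be z = a·x + b·y + c.
W-102−W-101: −132a + 41b = 95.5;  W-103−W-101: −205a − 128b = 90.6.
Solving gives a = −0.629959290, b = 0.301106676.
Then c = 755.1 − a·496590 − b·4693434 = −1099637.73.
At (496719, 4693536): z = −312912.7 + 1413255.0 − 1099637.73 = 704.5 m.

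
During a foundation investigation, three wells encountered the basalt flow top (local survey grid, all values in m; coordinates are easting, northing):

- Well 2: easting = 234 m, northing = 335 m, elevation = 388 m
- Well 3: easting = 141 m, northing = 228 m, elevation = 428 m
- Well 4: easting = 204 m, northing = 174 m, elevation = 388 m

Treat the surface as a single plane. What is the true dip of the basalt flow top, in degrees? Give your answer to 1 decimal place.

29.1°

Let the plane be z = a·easting + b·northing + c.
Well 3−Well 2: −93a − 107b = 40;  Well 4−Well 2: −30a − 161b = 0.
Solving gives a = −0.54748, b = 0.10201.
Gradient magnitude |∇z| = √(a² + b²) = √(0.29973 + 0.01041) = 0.55690.
True dip = arctan(0.55690) = 29.1°, dipping toward E (azimuth ≈ 101°).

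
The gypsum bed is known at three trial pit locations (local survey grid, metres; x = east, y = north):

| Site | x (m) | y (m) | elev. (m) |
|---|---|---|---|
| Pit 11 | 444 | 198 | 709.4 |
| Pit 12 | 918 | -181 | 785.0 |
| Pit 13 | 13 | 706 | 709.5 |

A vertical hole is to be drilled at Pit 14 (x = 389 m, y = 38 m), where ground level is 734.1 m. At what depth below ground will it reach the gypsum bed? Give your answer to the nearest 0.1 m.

119.4 m

Let the plane be z = a·x + b·y + c.
Pit 12−Pit 11: 474a − 379b = 75.6;  Pit 13−Pit 11: −431a + 508b = 0.1.
Solving gives a = 0.49640, b = 0.42136.
Then c = 709.4 − a·444 − b·198 = 405.57.
At (389, 38): z_contact = 193.10 + 16.01 + 405.57 = 614.68 m.
Depth below ground = 734.1 − 614.68 = 119.4 m.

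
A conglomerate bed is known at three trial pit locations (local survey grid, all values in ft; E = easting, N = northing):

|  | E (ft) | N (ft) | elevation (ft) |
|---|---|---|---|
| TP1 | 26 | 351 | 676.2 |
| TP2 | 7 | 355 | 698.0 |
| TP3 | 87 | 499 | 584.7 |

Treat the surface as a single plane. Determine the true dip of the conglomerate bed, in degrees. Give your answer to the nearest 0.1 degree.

Two edge vectors: TP1→TP2 = (-19, 4, 21.8), TP1→TP3 = (61, 148, -91.5).
Normal n = (TP1→TP2) × (TP1→TP3) = (-3592.4, -408.7, -3056).
So ∂z/∂E = −n_x/n_z = −1.17552 and ∂z/∂N = −n_y/n_z = −0.13374.
Gradient magnitude |∇z| = √(a² + b²) = √(1.38186 + 0.01789) = 1.18311.
True dip = arctan(1.18311) = 49.8°, dipping toward E (azimuth ≈ 084°).

49.8°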